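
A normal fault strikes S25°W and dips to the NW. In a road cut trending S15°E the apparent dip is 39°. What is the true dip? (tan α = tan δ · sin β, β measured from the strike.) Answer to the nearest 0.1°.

51.6°

The section is 40° from the strike.
tan(true dip) = tan 39° / sin 40° = 1.2598
true dip = arctan 1.2598 = 51.56°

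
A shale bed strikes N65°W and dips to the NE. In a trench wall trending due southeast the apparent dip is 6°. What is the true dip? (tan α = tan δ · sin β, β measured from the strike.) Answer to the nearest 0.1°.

β = acute angle between strike N65°W and section due southeast = 20°.
tan(true dip) = tan 6° / sin 20° = 0.3073
δ = arctan(0.3073) = 17.08°

17.1°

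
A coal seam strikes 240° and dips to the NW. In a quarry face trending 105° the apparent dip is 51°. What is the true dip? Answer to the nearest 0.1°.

60.2°

The section is 45° from the strike.
tan(true dip) = tan 51° / sin 45° = 1.7464
true dip = arctan 1.7464 = 60.20°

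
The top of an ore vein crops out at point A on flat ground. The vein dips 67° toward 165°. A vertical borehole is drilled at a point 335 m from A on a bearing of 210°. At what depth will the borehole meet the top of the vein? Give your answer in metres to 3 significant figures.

The hole lies 45° from the dip direction, so the down-dip offset is 335 × cos 45° = 236.88 m.
Depth = down-dip offset × tan(dip) = 236.88 × tan 67° = 236.88 × 2.3559
Depth = 558.06 m

558 m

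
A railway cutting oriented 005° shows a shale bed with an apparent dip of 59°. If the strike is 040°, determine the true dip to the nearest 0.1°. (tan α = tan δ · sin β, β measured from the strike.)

71.0°

β = acute angle between strike 040° and section 005° = 35°.
tan δ = tan α / sin β = tan 59° / sin 35° = 1.6643 / 0.5736 = 2.9016
δ = arctan(2.9016) = 70.98°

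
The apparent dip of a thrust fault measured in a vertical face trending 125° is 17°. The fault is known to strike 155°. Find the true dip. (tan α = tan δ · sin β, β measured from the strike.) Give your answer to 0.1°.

31.4°

The section is 30° from the strike.
tan(true dip) = tan 17° / sin 30° = 0.6115
true dip = arctan 0.6115 = 31.44°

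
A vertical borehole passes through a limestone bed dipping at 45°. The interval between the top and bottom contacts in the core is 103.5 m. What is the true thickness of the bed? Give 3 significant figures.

True thickness t = h · cos(dip) = 103.5 × cos 45°
t = 103.5 × 0.7071 = 73.186 m

73.2 m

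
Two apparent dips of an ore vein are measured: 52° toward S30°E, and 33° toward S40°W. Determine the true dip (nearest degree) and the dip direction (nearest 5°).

Each apparent-dip line lies in the plane. As unit vectors (x east, y north, z up), v₁ plunges 52°→S30°E and v₂ plunges 33°→S40°W.
The plane normal is n = v₁ × v₂ ∝ (0.216, -0.592, 0.485).
Dip δ = arctan(|n_h|/n_z) = arctan(0.631/0.485) = 52.4°.
The horizontal component of n points toward azimuth atan2(n_x, n_y) = 160°, the dip direction.

true dip 52°, dip direction 160°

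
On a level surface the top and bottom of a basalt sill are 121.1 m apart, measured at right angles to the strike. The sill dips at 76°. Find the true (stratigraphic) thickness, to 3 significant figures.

118 m

True thickness t = w · sin(dip) = 121.1 × sin 76°
t = 121.1 × 0.9703 = 117.503 m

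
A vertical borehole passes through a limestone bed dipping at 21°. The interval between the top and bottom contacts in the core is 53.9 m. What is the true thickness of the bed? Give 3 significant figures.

True thickness t = h · cos(dip) = 53.9 × cos 21°
t = 53.9 × 0.9336 = 50.320 m

50.3 m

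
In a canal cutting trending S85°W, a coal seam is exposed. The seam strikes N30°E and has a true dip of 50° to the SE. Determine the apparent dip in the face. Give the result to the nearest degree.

Angle between strike (N30°E) and section (S85°W): β = 55°.
tan(apparent dip) = tan 50° · sin 55° = 0.9762
α = arctan(0.9762) = 44.31°

44°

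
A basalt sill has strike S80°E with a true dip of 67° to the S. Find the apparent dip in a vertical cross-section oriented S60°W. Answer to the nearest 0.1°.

56.6°

The section lies 40° from the strike.
tan(apparent dip) = tan 67° · sin 40° = 1.5143
apparent dip = arctan 1.5143 = 56.56°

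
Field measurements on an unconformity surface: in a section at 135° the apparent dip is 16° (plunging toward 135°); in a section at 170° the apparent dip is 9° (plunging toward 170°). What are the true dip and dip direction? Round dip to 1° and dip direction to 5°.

true dip 18°, dip direction 110°

The two traces are lines in the plane: v₁ = (sin 135°·cos 16°, cos 135°·cos 16°, −sin 16°), v₂ = (sin 170°·cos 9°, cos 170°·cos 9°, −sin 9°).
Cross product v₁ × v₂ gives the pole to the plane: n ∝ (0.162, -0.059, 0.545).
tan δ = √(n_x²+n_y²)/n_z = 0.172/0.545, so δ = 17.5°.
Dip direction = azimuth of (n_x, n_y) = atan2(0.162, -0.059) = 110°.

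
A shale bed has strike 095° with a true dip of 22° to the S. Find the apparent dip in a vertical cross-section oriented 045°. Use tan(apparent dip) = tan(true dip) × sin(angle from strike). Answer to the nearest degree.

17°

The section lies 50° from the strike.
tan(apparent dip) = tan 22° · sin 50° = 0.3095
apparent dip = arctan 0.3095 = 17.20°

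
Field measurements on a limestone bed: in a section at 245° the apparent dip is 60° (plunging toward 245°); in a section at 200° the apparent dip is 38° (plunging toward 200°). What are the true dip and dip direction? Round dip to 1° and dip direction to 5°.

Each apparent-dip line lies in the plane. As unit vectors (x east, y north, z up), v₁ plunges 60°→245° and v₂ plunges 38°→200°.
Cross product v₁ × v₂ gives the pole to the plane: n ∝ (-0.511, -0.046, 0.279).
True dip = arccos(n_z / |n|) = arccos(0.4771) = 61.5°.
Dip direction = atan2(-0.511, -0.046) = 265° (azimuth of n's horizontal projection).

true dip 62°, dip direction 265°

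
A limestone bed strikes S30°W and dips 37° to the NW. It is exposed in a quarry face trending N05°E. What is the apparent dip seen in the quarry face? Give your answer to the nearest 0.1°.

The section lies 25° from the strike.
tan(apparent dip) = tan 37° · sin 25° = 0.3185
α = arctan(0.3185) = 17.66°

17.7°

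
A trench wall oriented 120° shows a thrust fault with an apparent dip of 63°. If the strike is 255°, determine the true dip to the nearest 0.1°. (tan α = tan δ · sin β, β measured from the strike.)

70.2°

The section is 45° from the strike.
tan(true dip) = tan 63° / sin 45° = 2.7756
δ = arctan(2.7756) = 70.19°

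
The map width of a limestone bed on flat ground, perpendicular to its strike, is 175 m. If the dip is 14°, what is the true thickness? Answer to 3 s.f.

True thickness t = w · sin(dip) = 175 × sin 14°
t = 175 × 0.2419 = 42.336 m

42.3 m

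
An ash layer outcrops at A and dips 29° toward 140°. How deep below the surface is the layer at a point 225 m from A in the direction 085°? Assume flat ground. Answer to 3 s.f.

The hole lies 55° from the dip direction, so the down-dip offset is 225 × cos 55° = 129.05 m.
Depth = down-dip offset × tan(dip) = 129.05 × tan 29° = 129.05 × 0.5543
Depth = 71.54 m

71.5 m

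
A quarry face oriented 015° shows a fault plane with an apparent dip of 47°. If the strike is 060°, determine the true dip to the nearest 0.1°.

β = acute angle between strike 060° and section 015° = 45°.
tan δ = tan α / sin β = tan 47° / sin 45° = 1.0724 / 0.7071 = 1.5166
true dip = arctan 1.5166 = 56.60°

56.6°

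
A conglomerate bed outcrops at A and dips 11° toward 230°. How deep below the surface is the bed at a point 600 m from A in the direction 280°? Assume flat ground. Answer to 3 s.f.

The hole lies 50° from the dip direction, so the down-dip offset is 600 × cos 50° = 385.67 m.
Depth = down-dip offset × tan(dip) = 385.67 × tan 11° = 385.67 × 0.1944
Depth = 74.97 m

75.0 m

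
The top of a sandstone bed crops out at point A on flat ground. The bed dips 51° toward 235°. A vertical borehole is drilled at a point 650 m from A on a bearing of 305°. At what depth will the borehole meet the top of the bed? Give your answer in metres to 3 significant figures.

The hole lies 70° from the dip direction, so the down-dip offset is 650 × cos 70° = 222.31 m.
Depth = down-dip offset × tan(dip) = 222.31 × tan 51° = 222.31 × 1.2349
Depth = 274.53 m

275 m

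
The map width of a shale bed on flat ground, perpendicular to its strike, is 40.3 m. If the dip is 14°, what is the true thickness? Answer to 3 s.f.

9.75 m

True thickness t = w · sin(dip) = 40.3 × sin 14°
t = 40.3 × 0.2419 = 9.749 m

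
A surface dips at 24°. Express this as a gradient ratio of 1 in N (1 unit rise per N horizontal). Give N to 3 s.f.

1 : N means tan θ = 1/N, so N = 1/tan 24° = 1/0.4452

1 in 2.25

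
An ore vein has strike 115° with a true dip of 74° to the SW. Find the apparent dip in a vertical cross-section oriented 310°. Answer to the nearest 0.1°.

42.1°

The section lies 15° from the strike.
tan(apparent dip) = tan 74° · sin 15° = 0.9026
α = arctan(0.9026) = 42.07°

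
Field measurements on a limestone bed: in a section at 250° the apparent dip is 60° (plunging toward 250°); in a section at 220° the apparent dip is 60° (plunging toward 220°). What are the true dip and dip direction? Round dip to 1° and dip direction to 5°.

true dip 61°, dip direction 235°

Each apparent-dip line lies in the plane. As unit vectors (x east, y north, z up), v₁ plunges 60°→250° and v₂ plunges 60°→220°.
n = v₁ × v₂ = (-0.184, -0.129, 0.125) (taken with n_z > 0).
True dip = arccos(n_z / |n|) = arccos(0.4871) = 60.9°.
The horizontal component of n points toward azimuth atan2(n_x, n_y) = 235°, the dip direction.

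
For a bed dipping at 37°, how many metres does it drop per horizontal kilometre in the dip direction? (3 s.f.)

754 m

drop per km = 1000 × tan 37° = 1000 × 0.7536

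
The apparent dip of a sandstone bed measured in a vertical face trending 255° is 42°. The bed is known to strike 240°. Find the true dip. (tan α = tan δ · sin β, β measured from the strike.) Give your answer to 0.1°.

β = acute angle between strike 240° and section 255° = 15°.
tan δ = tan α / sin β = tan 42° / sin 15° = 0.9004 / 0.2588 = 3.4789
true dip = arctan 3.4789 = 73.96°

74.0°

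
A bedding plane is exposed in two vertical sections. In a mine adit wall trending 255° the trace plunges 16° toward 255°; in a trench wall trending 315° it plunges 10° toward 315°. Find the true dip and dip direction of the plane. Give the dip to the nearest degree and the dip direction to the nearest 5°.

true dip 16°, dip direction 265°

The two traces are lines in the plane: v₁ = (sin 255°·cos 16°, cos 255°·cos 16°, −sin 16°), v₂ = (sin 315°·cos 10°, cos 315°·cos 10°, −sin 10°).
Cross product v₁ × v₂ gives the pole to the plane: n ∝ (-0.235, -0.031, 0.820).
tan δ = √(n_x²+n_y²)/n_z = 0.237/0.820, so δ = 16.1°.
The horizontal component of n points toward azimuth atan2(n_x, n_y) = 263°, the dip direction.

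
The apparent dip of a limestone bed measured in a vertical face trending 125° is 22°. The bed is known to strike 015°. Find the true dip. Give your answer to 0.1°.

The section is 70° from the strike.
tan δ = tan α / sin β = tan 22° / sin 70° = 0.4040 / 0.9397 = 0.4300
true dip = arctan 0.4300 = 23.27°

23.3°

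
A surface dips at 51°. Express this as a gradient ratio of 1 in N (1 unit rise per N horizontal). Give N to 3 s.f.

1 : N means tan θ = 1/N, so N = 1/tan 51° = 1/1.2349

1 in 0.810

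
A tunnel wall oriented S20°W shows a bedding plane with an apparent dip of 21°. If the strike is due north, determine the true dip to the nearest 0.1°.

48.3°

The section is 20° from the strike.
tan(true dip) = tan 21° / sin 20° = 1.1223
δ = arctan(1.1223) = 48.30°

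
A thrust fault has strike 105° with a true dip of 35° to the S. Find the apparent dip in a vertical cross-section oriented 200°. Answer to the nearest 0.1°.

The section lies 85° from the strike.
tan α = tan 35° × sin 85° = 0.7002 × 0.9962 = 0.6975
α = arctan(0.6975) = 34.90°

34.9°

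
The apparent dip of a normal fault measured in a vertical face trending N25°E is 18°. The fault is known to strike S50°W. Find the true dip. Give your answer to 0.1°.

β = acute angle between strike S50°W and section N25°E = 25°.
tan δ = tan α / sin β = tan 18° / sin 25° = 0.3249 / 0.4226 = 0.7688
true dip = arctan 0.7688 = 37.55°

37.6°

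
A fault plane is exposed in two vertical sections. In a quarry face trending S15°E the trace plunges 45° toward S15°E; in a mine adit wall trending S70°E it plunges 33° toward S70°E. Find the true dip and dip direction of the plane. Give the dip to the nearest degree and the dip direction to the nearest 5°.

Each apparent-dip line lies in the plane. As unit vectors (x east, y north, z up), v₁ plunges 45°→S15°E and v₂ plunges 33°→S70°E.
n = v₁ × v₂ = (0.169, -0.458, 0.486) (taken with n_z > 0).
tan δ = √(n_x²+n_y²)/n_z = 0.488/0.486, so δ = 45.1°.
The horizontal component of n points toward azimuth atan2(n_x, n_y) = 160°, the dip direction.

true dip 45°, dip direction 160°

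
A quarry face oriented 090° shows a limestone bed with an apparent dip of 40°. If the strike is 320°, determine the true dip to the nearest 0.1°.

47.6°

β = acute angle between strike 320° and section 090° = 50°.
tan δ = tan α / sin β = tan 40° / sin 50° = 0.8391 / 0.7660 = 1.0954
true dip = arctan 1.0954 = 47.61°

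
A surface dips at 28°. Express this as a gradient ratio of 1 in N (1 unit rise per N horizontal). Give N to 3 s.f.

1 in 1.88

1 : N means tan θ = 1/N, so N = 1/tan 28° = 1/0.5317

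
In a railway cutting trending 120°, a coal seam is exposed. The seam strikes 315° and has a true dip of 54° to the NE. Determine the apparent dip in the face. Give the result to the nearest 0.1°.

The strike is 315° and the section trends 120°; the acute angle between them is β = 15°.
tan(apparent dip) = tan 54° · sin 15° = 0.3562
apparent dip = arctan 0.3562 = 19.61°

19.6°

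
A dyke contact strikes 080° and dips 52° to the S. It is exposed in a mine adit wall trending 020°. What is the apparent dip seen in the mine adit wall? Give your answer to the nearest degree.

The strike is 080° and the section trends 020°; the acute angle between them is β = 60°.
tan(apparent dip) = tan 52° · sin 60° = 1.1085
apparent dip = arctan 1.1085 = 47.94°

48°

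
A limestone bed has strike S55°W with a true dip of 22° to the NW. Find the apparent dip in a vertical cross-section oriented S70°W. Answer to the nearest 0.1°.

Angle between strike (S55°W) and section (S70°W): β = 15°.
tan(apparent dip) = tan 22° · sin 15° = 0.1046
α = arctan(0.1046) = 5.97°

6.0°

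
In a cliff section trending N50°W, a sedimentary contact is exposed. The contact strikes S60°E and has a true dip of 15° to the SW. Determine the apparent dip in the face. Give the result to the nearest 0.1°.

Angle between strike (S60°E) and section (N50°W): β = 10°.
tan α = tan 15° × sin 10° = 0.2679 × 0.1736 = 0.0465
α = arctan(0.0465) = 2.66°

2.7°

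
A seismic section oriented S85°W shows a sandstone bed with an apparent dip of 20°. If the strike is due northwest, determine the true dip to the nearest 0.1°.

The section is 50° from the strike.
tan(true dip) = tan 20° / sin 50° = 0.4751
δ = arctan(0.4751) = 25.41°

25.4°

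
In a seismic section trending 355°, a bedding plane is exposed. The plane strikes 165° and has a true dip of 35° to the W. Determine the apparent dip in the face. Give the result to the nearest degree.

7°

The section lies 10° from the strike.
tan α = tan 35° × sin 10° = 0.7002 × 0.1736 = 0.1216
α = arctan(0.1216) = 6.93°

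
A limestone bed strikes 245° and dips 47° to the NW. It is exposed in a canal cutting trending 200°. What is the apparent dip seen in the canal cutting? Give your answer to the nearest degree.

37°

The strike is 245° and the section trends 200°; the acute angle between them is β = 45°.
tan(apparent dip) = tan 47° · sin 45° = 0.7583
apparent dip = arctan 0.7583 = 37.17°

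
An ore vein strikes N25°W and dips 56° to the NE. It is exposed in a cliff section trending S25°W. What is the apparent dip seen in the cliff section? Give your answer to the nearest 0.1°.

The strike is N25°W and the section trends S25°W; the acute angle between them is β = 50°.
tan α = tan 56° × sin 50° = 1.4826 × 0.7660 = 1.1357
α = arctan(1.1357) = 48.64°

48.6°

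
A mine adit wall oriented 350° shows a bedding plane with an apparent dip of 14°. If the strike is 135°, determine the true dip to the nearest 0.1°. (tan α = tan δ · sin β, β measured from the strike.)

The section is 35° from the strike.
tan(true dip) = tan 14° / sin 35° = 0.4347
δ = arctan(0.4347) = 23.49°

23.5°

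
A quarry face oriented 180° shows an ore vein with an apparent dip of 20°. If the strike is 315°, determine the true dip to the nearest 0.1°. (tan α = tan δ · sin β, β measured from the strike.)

The section is 45° from the strike.
tan δ = tan α / sin β = tan 20° / sin 45° = 0.3640 / 0.7071 = 0.5147
true dip = arctan 0.5147 = 27.24°

27.2°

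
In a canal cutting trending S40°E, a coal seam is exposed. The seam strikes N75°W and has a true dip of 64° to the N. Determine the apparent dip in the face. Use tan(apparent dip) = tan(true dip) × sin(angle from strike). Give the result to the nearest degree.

The section lies 35° from the strike.
tan α = tan 64° × sin 35° = 2.0503 × 0.5736 = 1.1760
α = arctan(1.1760) = 49.62°

50°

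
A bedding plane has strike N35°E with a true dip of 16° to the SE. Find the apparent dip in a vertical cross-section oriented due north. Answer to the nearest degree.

9°

The strike is N35°E and the section trends due north; the acute angle between them is β = 35°.
tan α = tan 16° × sin 35° = 0.2867 × 0.5736 = 0.1645
apparent dip = arctan 0.1645 = 9.34°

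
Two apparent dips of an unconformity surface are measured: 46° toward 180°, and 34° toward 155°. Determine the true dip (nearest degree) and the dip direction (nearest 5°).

Represent each trace as a vector plunging at its apparent dip toward its trend (east-north-up frame): v₁ = (0.000, -0.695, -0.719), v₂ = (0.350, -0.751, -0.559).
The plane normal is n = v₁ × v₂ ∝ (-0.152, -0.252, 0.243).
tan δ = √(n_x²+n_y²)/n_z = 0.294/0.243, so δ = 50.4°.
Dip direction = atan2(-0.152, -0.252) = 211° (azimuth of n's horizontal projection).

true dip 50°, dip direction 210°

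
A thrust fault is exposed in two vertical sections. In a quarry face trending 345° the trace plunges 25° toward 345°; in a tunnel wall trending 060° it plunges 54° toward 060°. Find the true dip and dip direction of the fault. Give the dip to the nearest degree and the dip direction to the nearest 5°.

Represent each trace as a vector plunging at its apparent dip toward its trend (east-north-up frame): v₁ = (-0.235, 0.875, -0.423), v₂ = (0.509, 0.294, -0.809).
The plane normal is n = v₁ × v₂ ∝ (0.584, 0.405, 0.515).
tan δ = √(n_x²+n_y²)/n_z = 0.711/0.515, so δ = 54.1°.
Dip direction = atan2(0.584, 0.405) = 55° (azimuth of n's horizontal projection).

true dip 54°, dip direction 055°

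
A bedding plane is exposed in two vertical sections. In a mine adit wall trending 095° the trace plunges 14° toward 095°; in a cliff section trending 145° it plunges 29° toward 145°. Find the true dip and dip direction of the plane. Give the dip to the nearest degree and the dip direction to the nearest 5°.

Each apparent-dip line lies in the plane. As unit vectors (x east, y north, z up), v₁ plunges 14°→095° and v₂ plunges 29°→145°.
Cross product v₁ × v₂ gives the pole to the plane: n ∝ (0.132, -0.347, 0.650).
True dip = arccos(n_z / |n|) = arccos(0.8682) = 29.8°.
Dip direction = atan2(0.132, -0.347) = 159° (azimuth of n's horizontal projection).

true dip 30°, dip direction 160°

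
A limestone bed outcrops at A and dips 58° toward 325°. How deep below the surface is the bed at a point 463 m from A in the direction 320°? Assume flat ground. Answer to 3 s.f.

738 m

The hole lies 5° from the dip direction, so the down-dip offset is 463 × cos 5° = 461.24 m.
Depth = down-dip offset × tan(dip) = 461.24 × tan 58° = 461.24 × 1.6003
Depth = 738.14 m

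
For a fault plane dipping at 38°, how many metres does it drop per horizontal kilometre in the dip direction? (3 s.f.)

781 m

drop per km = 1000 × tan 38° = 1000 × 0.7813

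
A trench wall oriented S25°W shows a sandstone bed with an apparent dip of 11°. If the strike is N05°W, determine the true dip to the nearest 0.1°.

21.2°

The section is 30° from the strike.
tan δ = tan α / sin β = tan 11° / sin 30° = 0.1944 / 0.5000 = 0.3888
δ = arctan(0.3888) = 21.24°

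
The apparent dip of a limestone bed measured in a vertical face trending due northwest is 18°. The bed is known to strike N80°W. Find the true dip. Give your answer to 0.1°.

The section is 35° from the strike.
tan δ = tan α / sin β = tan 18° / sin 35° = 0.3249 / 0.5736 = 0.5665
δ = arctan(0.5665) = 29.53°

29.5°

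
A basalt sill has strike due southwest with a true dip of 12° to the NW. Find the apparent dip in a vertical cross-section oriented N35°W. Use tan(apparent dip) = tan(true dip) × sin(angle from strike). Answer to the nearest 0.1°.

The strike is due southwest and the section trends N35°W; the acute angle between them is β = 80°.
tan(apparent dip) = tan 12° · sin 80° = 0.2093
apparent dip = arctan 0.2093 = 11.82°

11.8°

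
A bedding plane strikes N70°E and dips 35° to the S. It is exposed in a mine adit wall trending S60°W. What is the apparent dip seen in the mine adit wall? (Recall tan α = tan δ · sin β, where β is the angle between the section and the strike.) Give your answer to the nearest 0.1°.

6.9°

The strike is N70°E and the section trends S60°W; the acute angle between them is β = 10°.
tan α = tan 35° × sin 10° = 0.7002 × 0.1736 = 0.1216
apparent dip = arctan 0.1216 = 6.93°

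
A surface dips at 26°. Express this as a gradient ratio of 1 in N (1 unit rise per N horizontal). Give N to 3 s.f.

1 in 2.05

1 : N means tan θ = 1/N, so N = 1/tan 26° = 1/0.4877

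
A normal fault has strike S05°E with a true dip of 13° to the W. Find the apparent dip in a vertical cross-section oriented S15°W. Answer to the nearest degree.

The section lies 20° from the strike.
tan(apparent dip) = tan 13° · sin 20° = 0.0790
apparent dip = arctan 0.0790 = 4.51°

5°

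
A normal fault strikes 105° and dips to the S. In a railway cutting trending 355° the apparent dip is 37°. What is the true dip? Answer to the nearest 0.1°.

The section is 70° from the strike.
tan(true dip) = tan 37° / sin 70° = 0.8019
δ = arctan(0.8019) = 38.73°

38.7°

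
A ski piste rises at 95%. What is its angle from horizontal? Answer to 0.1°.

43.5°

tan θ = 95/100 = 0.9500
θ = arctan(0.9500) = 43.53°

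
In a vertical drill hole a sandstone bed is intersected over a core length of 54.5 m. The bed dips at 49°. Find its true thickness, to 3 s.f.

True thickness t = h · cos(dip) = 54.5 × cos 49°
t = 54.5 × 0.6561 = 35.755 m

35.8 m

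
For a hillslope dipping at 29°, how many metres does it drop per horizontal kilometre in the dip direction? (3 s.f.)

554 m

drop per km = 1000 × tan 29° = 1000 × 0.5543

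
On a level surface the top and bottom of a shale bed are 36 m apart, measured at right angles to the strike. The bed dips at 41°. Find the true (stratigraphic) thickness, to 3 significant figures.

True thickness t = w · sin(dip) = 36 × sin 41°
t = 36 × 0.6561 = 23.618 m

23.6 m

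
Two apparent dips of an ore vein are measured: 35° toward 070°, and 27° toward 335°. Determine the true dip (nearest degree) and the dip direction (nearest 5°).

Each apparent-dip line lies in the plane. As unit vectors (x east, y north, z up), v₁ plunges 35°→070° and v₂ plunges 27°→335°.
n = v₁ × v₂ = (0.336, 0.565, 0.727) (taken with n_z > 0).
Dip δ = arctan(|n_h|/n_z) = arctan(0.658/0.727) = 42.1°.
Dip direction = azimuth of (n_x, n_y) = atan2(0.336, 0.565) = 31°.

true dip 42°, dip direction 030°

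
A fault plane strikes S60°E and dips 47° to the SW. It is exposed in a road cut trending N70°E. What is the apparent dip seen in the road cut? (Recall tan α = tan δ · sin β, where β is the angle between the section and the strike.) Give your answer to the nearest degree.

The section lies 50° from the strike.
tan(apparent dip) = tan 47° · sin 50° = 0.8215
α = arctan(0.8215) = 39.40°

39°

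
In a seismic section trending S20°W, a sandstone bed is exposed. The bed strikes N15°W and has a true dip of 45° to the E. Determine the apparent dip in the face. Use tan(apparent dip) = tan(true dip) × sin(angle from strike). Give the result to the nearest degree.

30°

The strike is N15°W and the section trends S20°W; the acute angle between them is β = 35°.
tan(apparent dip) = tan 45° · sin 35° = 0.5736
α = arctan(0.5736) = 29.84°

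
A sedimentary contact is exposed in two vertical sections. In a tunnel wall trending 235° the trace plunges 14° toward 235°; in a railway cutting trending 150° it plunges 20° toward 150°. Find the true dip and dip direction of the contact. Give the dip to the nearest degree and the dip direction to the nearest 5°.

true dip 23°, dip direction 180°

The two traces are lines in the plane: v₁ = (sin 235°·cos 14°, cos 235°·cos 14°, −sin 14°), v₂ = (sin 150°·cos 20°, cos 150°·cos 20°, −sin 20°).
Cross product v₁ × v₂ gives the pole to the plane: n ∝ (-0.007, -0.386, 0.908).
True dip = arccos(n_z / |n|) = arccos(0.9205) = 23.0°.
The horizontal component of n points toward azimuth atan2(n_x, n_y) = 181°, the dip direction.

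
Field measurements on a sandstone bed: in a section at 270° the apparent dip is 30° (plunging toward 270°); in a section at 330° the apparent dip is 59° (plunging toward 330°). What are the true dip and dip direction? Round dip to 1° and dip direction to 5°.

Each apparent-dip line lies in the plane. As unit vectors (x east, y north, z up), v₁ plunges 30°→270° and v₂ plunges 59°→330°.
The plane normal is n = v₁ × v₂ ∝ (-0.223, 0.614, 0.386).
True dip = arccos(n_z / |n|) = arccos(0.5092) = 59.4°.
Dip direction = atan2(-0.223, 0.614) = 340° (azimuth of n's horizontal projection).

true dip 59°, dip direction 340°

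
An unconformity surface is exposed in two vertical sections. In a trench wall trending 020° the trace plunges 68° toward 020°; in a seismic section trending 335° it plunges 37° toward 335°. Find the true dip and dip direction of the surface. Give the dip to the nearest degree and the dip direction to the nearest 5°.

Represent each trace as a vector plunging at its apparent dip toward its trend (east-north-up frame): v₁ = (0.128, 0.352, -0.927), v₂ = (-0.338, 0.724, -0.602).
Cross product v₁ × v₂ gives the pole to the plane: n ∝ (0.459, 0.390, 0.212).
tan δ = √(n_x²+n_y²)/n_z = 0.603/0.212, so δ = 70.7°.
The horizontal component of n points toward azimuth atan2(n_x, n_y) = 50°, the dip direction.

true dip 71°, dip direction 050°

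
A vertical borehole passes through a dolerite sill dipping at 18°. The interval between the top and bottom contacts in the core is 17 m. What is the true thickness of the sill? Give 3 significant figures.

16.2 m

True thickness t = h · cos(dip) = 17 × cos 18°
t = 17 × 0.9511 = 16.168 m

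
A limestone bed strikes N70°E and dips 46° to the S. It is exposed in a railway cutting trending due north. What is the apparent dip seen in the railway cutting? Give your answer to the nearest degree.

The section lies 70° from the strike.
tan α = tan 46° × sin 70° = 1.0355 × 0.9397 = 0.9731
apparent dip = arctan 0.9731 = 44.22°

44°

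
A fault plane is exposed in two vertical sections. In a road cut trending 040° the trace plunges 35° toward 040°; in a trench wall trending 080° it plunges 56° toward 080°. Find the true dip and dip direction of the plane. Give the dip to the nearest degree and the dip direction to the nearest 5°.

true dip 58°, dip direction 105°

Each apparent-dip line lies in the plane. As unit vectors (x east, y north, z up), v₁ plunges 35°→040° and v₂ plunges 56°→080°.
Cross product v₁ × v₂ gives the pole to the plane: n ∝ (0.465, -0.121, 0.294).
tan δ = √(n_x²+n_y²)/n_z = 0.480/0.294, so δ = 58.5°.
The horizontal component of n points toward azimuth atan2(n_x, n_y) = 105°, the dip direction.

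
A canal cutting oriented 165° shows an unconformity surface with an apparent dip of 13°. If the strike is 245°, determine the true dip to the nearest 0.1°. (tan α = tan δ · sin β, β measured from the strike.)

13.2°

β = acute angle between strike 245° and section 165° = 80°.
tan δ = tan α / sin β = tan 13° / sin 80° = 0.2309 / 0.9848 = 0.2344
true dip = arctan 0.2344 = 13.19°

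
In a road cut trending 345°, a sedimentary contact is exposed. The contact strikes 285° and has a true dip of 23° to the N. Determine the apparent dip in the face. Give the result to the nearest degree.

20°

Angle between strike (285°) and section (345°): β = 60°.
tan α = tan 23° × sin 60° = 0.4245 × 0.8660 = 0.3676
α = arctan(0.3676) = 20.18°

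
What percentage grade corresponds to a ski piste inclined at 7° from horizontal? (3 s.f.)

grade % = 100 × tan 7° = 100 × 0.1228

12.3%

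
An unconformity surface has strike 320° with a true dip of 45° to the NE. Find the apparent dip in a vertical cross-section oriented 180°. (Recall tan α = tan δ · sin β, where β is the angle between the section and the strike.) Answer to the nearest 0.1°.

The section lies 40° from the strike.
tan α = tan 45° × sin 40° = 1.0000 × 0.6428 = 0.6428
apparent dip = arctan 0.6428 = 32.73°

32.7°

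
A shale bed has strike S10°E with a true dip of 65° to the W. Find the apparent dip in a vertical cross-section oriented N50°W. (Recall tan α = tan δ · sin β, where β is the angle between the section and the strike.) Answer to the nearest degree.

54°

The strike is S10°E and the section trends N50°W; the acute angle between them is β = 40°.
tan α = tan 65° × sin 40° = 2.1445 × 0.6428 = 1.3785
α = arctan(1.3785) = 54.04°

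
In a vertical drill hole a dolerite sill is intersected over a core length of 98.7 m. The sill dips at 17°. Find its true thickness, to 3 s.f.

True thickness t = h · cos(dip) = 98.7 × cos 17°
t = 98.7 × 0.9563 = 94.387 m

94.4 m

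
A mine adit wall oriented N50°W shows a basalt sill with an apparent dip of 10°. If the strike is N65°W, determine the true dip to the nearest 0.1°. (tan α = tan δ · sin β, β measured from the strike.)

34.3°

The section is 15° from the strike.
tan δ = tan α / sin β = tan 10° / sin 15° = 0.1763 / 0.2588 = 0.6813
δ = arctan(0.6813) = 34.27°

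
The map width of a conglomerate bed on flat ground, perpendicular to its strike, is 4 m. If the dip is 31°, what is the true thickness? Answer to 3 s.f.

True thickness t = w · sin(dip) = 4 × sin 31°
t = 4 × 0.5150 = 2.060 m

2.06 m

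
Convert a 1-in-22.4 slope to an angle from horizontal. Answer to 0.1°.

2.6°

tan θ = 1/22.4 = 0.0446
θ = arctan(0.0446) = 2.56°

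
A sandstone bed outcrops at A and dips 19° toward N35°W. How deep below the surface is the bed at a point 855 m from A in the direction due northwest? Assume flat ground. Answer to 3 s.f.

290 m

The hole lies 10° from the dip direction, so the down-dip offset is 855 × cos 10° = 842.01 m.
Depth = down-dip offset × tan(dip) = 842.01 × tan 19° = 842.01 × 0.3443
Depth = 289.93 m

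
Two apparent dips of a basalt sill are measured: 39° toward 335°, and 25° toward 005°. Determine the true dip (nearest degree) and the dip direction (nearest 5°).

true dip 43°, dip direction 305°

Represent each trace as a vector plunging at its apparent dip toward its trend (east-north-up frame): v₁ = (-0.328, 0.704, -0.629), v₂ = (0.079, 0.903, -0.423).
The plane normal is n = v₁ × v₂ ∝ (-0.271, 0.189, 0.352).
True dip = arccos(n_z / |n|) = arccos(0.7300) = 43.1°.
Dip direction = atan2(-0.271, 0.189) = 305° (azimuth of n's horizontal projection).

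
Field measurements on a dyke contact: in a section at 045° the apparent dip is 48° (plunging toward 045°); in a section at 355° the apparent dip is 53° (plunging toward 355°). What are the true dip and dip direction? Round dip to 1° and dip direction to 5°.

The two traces are lines in the plane: v₁ = (sin 45°·cos 48°, cos 45°·cos 48°, −sin 48°), v₂ = (sin 355°·cos 53°, cos 355°·cos 53°, −sin 53°).
The plane normal is n = v₁ × v₂ ∝ (0.068, 0.417, 0.308).
tan δ = √(n_x²+n_y²)/n_z = 0.422/0.308, so δ = 53.9°.
Dip direction = azimuth of (n_x, n_y) = atan2(0.068, 0.417) = 9°.

true dip 54°, dip direction 010°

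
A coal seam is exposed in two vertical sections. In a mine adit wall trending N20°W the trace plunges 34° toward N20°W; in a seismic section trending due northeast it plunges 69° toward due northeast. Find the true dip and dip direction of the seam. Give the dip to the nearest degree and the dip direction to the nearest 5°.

true dip 69°, dip direction 055°

Each apparent-dip line lies in the plane. As unit vectors (x east, y north, z up), v₁ plunges 34°→N20°W and v₂ plunges 69°→due northeast.
The plane normal is n = v₁ × v₂ ∝ (0.586, 0.406, 0.269).
Dip δ = arctan(|n_h|/n_z) = arctan(0.713/0.269) = 69.3°.
The horizontal component of n points toward azimuth atan2(n_x, n_y) = 55°, the dip direction.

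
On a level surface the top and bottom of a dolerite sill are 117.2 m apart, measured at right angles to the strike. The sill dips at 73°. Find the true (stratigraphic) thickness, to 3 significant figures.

112 m

True thickness t = w · sin(dip) = 117.2 × sin 73°
t = 117.2 × 0.9563 = 112.079 m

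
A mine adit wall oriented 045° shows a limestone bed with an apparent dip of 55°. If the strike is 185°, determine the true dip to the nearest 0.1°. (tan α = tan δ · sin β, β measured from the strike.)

65.8°

The section is 40° from the strike.
tan(true dip) = tan 55° / sin 40° = 2.2218
δ = arctan(2.2218) = 65.77°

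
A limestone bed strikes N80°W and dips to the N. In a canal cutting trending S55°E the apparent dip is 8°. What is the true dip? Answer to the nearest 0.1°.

18.4°

The section is 25° from the strike.
tan δ = tan α / sin β = tan 8° / sin 25° = 0.1405 / 0.4226 = 0.3325
true dip = arctan 0.3325 = 18.39°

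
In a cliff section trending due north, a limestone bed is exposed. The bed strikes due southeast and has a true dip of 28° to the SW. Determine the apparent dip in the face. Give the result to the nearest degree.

The section lies 45° from the strike.
tan α = tan 28° × sin 45° = 0.5317 × 0.7071 = 0.3760
α = arctan(0.3760) = 20.61°

21°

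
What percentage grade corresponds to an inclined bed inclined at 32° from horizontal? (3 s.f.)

grade % = 100 × tan 32° = 100 × 0.6249

62.5%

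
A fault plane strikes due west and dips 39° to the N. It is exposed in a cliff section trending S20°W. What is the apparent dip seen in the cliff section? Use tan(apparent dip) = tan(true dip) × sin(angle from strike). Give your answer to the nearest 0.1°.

The strike is due west and the section trends S20°W; the acute angle between them is β = 70°.
tan α = tan 39° × sin 70° = 0.8098 × 0.9397 = 0.7609
apparent dip = arctan 0.7609 = 37.27°

37.3°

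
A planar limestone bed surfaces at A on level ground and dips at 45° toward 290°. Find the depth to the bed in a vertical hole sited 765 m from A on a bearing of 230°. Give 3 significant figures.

The hole lies 60° from the dip direction, so the down-dip offset is 765 × cos 60° = 382.50 m.
Depth = down-dip offset × tan(dip) = 382.50 × tan 45° = 382.50 × 1.0000
Depth = 382.50 m

382 m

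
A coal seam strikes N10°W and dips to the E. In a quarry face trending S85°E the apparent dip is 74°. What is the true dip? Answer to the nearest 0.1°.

β = acute angle between strike N10°W and section S85°E = 75°.
tan δ = tan α / sin β = tan 74° / sin 75° = 3.4874 / 0.9659 = 3.6104
true dip = arctan 3.6104 = 74.52°

74.5°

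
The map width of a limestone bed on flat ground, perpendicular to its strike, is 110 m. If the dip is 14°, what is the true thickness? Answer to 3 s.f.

26.6 m

True thickness t = w · sin(dip) = 110 × sin 14°
t = 110 × 0.2419 = 26.611 m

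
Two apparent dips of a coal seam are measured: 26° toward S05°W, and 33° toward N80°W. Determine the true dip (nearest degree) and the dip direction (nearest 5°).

The two traces are lines in the plane: v₁ = (sin 185°·cos 26°, cos 185°·cos 26°, −sin 26°), v₂ = (sin 280°·cos 33°, cos 280°·cos 33°, −sin 33°).
The plane normal is n = v₁ × v₂ ∝ (-0.551, -0.319, 0.751).
True dip = arccos(n_z / |n|) = arccos(0.7624) = 40.3°.
Dip direction = atan2(-0.551, -0.319) = 240° (azimuth of n's horizontal projection).

true dip 40°, dip direction 240°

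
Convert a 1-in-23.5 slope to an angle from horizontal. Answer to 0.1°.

tan θ = 1/23.5 = 0.0426
θ = arctan(0.0426) = 2.44°

2.4°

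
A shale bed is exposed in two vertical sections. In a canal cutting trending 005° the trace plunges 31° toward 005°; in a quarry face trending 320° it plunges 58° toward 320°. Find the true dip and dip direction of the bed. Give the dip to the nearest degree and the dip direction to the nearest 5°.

Represent each trace as a vector plunging at its apparent dip toward its trend (east-north-up frame): v₁ = (0.075, 0.854, -0.515), v₂ = (-0.341, 0.406, -0.848).
The plane normal is n = v₁ × v₂ ∝ (-0.515, 0.239, 0.321).
True dip = arccos(n_z / |n|) = arccos(0.4924) = 60.5°.
The horizontal component of n points toward azimuth atan2(n_x, n_y) = 295°, the dip direction.

true dip 61°, dip direction 295°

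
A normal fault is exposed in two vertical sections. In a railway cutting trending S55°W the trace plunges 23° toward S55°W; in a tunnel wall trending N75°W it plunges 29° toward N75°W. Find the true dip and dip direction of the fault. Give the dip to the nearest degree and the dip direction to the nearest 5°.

Represent each trace as a vector plunging at its apparent dip toward its trend (east-north-up frame): v₁ = (-0.754, -0.528, -0.391), v₂ = (-0.845, 0.226, -0.485).
n = v₁ × v₂ = (-0.344, 0.035, 0.617) (taken with n_z > 0).
tan δ = √(n_x²+n_y²)/n_z = 0.346/0.617, so δ = 29.3°.
The horizontal component of n points toward azimuth atan2(n_x, n_y) = 276°, the dip direction.

true dip 29°, dip direction 275°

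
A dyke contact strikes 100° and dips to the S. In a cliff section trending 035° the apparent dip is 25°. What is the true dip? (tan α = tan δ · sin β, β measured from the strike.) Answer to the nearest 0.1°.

The section is 65° from the strike.
tan(true dip) = tan 25° / sin 65° = 0.5145
true dip = arctan 0.5145 = 27.23°

27.2°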